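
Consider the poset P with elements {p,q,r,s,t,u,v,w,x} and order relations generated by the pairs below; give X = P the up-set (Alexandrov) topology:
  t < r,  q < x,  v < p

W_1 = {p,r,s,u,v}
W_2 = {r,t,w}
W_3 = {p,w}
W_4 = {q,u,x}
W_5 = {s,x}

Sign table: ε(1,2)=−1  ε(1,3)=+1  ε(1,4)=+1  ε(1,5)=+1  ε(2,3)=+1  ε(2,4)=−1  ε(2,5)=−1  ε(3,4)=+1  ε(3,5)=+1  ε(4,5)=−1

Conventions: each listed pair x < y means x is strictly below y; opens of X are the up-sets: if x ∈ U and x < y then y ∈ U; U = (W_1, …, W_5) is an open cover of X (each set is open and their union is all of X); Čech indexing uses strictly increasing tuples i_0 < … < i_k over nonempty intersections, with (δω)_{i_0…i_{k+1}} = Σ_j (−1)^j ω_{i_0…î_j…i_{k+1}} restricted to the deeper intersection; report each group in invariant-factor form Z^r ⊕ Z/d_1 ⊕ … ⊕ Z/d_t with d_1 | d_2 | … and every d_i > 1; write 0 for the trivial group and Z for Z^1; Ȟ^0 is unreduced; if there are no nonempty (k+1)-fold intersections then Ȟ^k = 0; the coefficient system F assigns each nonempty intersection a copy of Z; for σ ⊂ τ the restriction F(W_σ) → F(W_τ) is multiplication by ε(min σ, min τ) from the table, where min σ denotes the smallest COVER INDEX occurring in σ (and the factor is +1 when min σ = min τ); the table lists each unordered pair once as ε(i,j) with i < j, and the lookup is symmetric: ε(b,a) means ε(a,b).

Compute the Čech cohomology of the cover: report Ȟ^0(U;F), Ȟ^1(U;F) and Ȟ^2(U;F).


Ȟ^0 ≅ 0,  Ȟ^1 ≅ Z ⊕ Z/2,  Ȟ^2 ≅ 0

nonempty intersections:
  W12={r} W13={p} W14={u} W15={s} W23={w} W45={x}
C dims 5,6; δ0: rk 5, SNF 1^4·2
Ȟ^0: (5−5)−0=0 ⇒ 0
Ȟ^1: (6−0)−5=1 plus torsion [2] ⇒ Z ⊕ Z/2
Ȟ^2: (0−0)−0=0 ⇒ 0


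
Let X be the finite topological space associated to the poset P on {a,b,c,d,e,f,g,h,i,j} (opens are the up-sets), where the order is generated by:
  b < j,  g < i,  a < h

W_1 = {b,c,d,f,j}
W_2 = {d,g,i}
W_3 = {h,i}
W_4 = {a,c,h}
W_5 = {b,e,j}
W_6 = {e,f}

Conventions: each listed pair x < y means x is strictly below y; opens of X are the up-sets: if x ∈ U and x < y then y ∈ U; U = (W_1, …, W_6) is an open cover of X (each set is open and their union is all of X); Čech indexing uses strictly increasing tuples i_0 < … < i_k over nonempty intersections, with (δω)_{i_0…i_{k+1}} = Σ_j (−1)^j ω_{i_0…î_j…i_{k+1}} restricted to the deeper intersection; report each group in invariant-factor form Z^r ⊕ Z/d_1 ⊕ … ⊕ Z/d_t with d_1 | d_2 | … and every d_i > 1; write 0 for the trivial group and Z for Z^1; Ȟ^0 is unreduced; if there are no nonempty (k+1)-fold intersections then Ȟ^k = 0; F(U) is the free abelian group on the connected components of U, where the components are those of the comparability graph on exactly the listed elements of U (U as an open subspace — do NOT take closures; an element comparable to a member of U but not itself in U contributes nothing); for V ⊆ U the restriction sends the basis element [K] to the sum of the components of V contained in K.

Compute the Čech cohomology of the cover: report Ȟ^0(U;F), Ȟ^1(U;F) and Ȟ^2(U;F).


Ȟ^0 = Z^7,  Ȟ^1 = 0,  Ȟ^2 = 0

cover nerve:
  W12={d} W14={c} W15={b,j} W16={f} W23={i} W34={h} W56={e}
components per intersection:
  W1: {b,j} {c} {d} {f}
  W2: {d} {g,i}
  W3: {h} {i}
  W4: {a,h} {c}
  W5: {b,j} {e}
  W6: {e} {f}
  W12: {d}
  W14: {c}
  W15: {b,j}
  W16: {f}
  W23: {i}
  W34: {h}
  W56: {e}
C dims 14,7; δ0: rk 7, SNF 1^7
Ȟ^0: (14−7)−0=7 ⇒ Z^7
Ȟ^1: (7−0)−7=0 ⇒ 0
Ȟ^2: (0−0)−0=0 ⇒ 0


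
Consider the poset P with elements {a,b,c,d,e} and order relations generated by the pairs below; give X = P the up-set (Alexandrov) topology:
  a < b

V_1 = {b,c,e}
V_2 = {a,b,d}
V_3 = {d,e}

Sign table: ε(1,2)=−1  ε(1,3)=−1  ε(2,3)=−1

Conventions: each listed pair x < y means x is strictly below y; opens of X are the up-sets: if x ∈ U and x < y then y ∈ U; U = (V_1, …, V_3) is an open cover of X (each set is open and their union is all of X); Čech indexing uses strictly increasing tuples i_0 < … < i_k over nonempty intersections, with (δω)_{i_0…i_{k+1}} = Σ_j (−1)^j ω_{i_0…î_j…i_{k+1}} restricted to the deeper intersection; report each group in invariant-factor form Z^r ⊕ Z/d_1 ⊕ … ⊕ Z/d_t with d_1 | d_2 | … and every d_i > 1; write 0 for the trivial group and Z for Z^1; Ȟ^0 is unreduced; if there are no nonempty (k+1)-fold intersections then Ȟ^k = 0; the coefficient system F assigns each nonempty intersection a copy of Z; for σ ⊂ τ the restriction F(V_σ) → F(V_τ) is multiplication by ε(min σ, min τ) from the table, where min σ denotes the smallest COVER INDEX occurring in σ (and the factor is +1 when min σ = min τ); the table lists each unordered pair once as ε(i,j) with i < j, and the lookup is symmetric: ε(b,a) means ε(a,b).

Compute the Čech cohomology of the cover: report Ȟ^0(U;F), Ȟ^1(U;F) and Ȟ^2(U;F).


Ȟ^0 ≅ 0,  Ȟ^1 ≅ Z/2,  Ȟ^2 ≅ 0

intersection data:
  V12={b} V13={e} V23={d}
C dims 3,3; δ0: rk 3, SNF 1^2·2
Ȟ^0 = (3 − 3) − 0 = 0, so Ȟ^0 ≅ 0
Ȟ^1 = (3 − 0) − 3 = 0 plus torsion [2], so Ȟ^1 ≅ Z/2
Ȟ^2 = (0 − 0) − 0 = 0, so Ȟ^2 ≅ 0


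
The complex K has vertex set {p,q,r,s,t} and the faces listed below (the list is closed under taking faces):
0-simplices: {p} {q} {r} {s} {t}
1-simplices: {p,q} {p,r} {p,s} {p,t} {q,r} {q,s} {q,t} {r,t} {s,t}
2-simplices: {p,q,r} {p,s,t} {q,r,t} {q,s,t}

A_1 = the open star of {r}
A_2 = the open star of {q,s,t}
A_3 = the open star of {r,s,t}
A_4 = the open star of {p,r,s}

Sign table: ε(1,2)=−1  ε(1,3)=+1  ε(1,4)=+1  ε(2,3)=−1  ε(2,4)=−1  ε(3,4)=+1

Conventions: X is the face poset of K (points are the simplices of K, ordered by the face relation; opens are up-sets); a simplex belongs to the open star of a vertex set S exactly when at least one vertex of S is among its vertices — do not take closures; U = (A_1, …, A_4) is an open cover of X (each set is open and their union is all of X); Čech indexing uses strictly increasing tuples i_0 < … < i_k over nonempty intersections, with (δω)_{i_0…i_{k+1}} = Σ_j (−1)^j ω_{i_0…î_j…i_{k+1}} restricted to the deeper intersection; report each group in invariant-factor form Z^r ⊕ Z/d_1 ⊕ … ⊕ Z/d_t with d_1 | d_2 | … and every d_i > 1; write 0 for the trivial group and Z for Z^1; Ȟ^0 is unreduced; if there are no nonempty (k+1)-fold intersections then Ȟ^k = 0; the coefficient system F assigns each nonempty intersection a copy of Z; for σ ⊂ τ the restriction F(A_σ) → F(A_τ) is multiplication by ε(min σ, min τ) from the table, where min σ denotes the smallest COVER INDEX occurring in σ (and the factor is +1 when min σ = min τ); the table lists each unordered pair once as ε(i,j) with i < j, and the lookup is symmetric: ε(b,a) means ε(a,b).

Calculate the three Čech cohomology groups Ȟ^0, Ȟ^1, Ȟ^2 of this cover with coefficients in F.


Ȟ^0(U;F) ≅ Z,  Ȟ^1(U;F) ≅ 0,  Ȟ^2(U;F) ≅ 0

nonempty intersections:
  A1={{r},{p,r},{q,r},{r,t},{p,q,r},{q,r,t}} A2={{q},{s},{t},{p,q},{p,s},{p,t},{q,r},{q,s},{q,t},{r,t},{s,t},{p,q,r},{p,s,t},{q,r,t},{q,s,t}} A3={{r},{s},{t},{p,r},{p,s},{p,t},{q,r},{q,s},{q,t},{r,t},{s,t},{p,q,r},{p,s,t},{q,r,t},{q,s,t}} A4={{p},{r},{s},{p,q},{p,r},{p,s},{p,t},{q,r},{q,s},{r,t},{s,t},{p,q,r},{p,s,t},{q,r,t},{q,s,t}}
  A12={{q,r},{r,t},{p,q,r},{q,r,t}} A13={{r},{p,r},{q,r},{r,t},{p,q,r},{q,r,t}} A14={{r},{p,r},{q,r},{r,t},{p,q,r},{q,r,t}} A23={{s},{t},{p,s},{p,t},{q,r},{q,s},{q,t},{r,t},{s,t},{p,q,r},{p,s,t},{q,r,t},{q,s,t}} A24={{s},{p,q},{p,s},{p,t},{q,r},{q,s},{r,t},{s,t},{p,q,r},{p,s,t},{q,r,t},{q,s,t}} A34={{r},{s},{p,r},{p,s},{p,t},{q,r},{q,s},{r,t},{s,t},{p,q,r},{p,s,t},{q,r,t},{q,s,t}}
  A123={{q,r},{r,t},{p,q,r},{q,r,t}} A124={{q,r},{r,t},{p,q,r},{q,r,t}} A134={{r},{p,r},{q,r},{r,t},{p,q,r},{q,r,t}} A234={{s},{p,s},{p,t},{q,r},{q,s},{r,t},{s,t},{p,q,r},{p,s,t},{q,r,t},{q,s,t}}
  A1234={{q,r},{r,t},{p,q,r},{q,r,t}}
C dims 4,6,4,1; δ0: rk 3, SNF 1^3; δ1: rk 3, SNF 1^3; δ2: rk 1, SNF 1^1
Ȟ^0: (4−3)−0=1 ⇒ Z
Ȟ^1: (6−3)−3=0 ⇒ 0
Ȟ^2: (4−1)−3=0 ⇒ 0


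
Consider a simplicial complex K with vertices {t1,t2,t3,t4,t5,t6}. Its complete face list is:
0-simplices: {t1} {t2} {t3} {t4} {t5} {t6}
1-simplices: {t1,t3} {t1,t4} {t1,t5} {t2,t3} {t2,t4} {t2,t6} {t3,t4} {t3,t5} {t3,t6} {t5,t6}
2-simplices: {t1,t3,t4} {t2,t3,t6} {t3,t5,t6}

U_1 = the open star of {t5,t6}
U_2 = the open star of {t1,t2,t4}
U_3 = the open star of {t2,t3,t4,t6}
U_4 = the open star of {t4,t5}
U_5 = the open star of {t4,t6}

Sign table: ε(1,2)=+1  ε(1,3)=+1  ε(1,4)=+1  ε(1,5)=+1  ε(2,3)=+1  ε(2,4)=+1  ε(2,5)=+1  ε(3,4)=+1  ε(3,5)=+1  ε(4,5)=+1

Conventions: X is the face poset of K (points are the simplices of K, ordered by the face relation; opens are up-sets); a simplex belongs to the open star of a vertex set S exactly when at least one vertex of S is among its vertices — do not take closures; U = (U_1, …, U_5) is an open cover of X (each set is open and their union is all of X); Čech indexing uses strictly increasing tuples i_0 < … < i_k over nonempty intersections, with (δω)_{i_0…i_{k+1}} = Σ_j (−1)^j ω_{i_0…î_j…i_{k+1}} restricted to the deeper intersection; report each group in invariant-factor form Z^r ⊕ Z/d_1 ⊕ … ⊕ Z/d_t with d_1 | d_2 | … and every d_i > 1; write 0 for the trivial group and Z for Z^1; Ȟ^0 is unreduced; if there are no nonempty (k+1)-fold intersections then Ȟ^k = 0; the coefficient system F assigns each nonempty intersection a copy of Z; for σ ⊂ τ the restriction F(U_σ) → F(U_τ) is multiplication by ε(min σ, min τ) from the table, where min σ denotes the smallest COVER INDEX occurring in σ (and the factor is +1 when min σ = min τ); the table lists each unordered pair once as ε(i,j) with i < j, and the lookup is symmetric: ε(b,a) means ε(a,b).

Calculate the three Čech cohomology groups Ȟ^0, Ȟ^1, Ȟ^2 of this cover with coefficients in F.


Ȟ^0 = Z, Ȟ^1 = 0 and Ȟ^2 = Z

nerve of the cover:
  U1={{t5},{t6},{t1,t5},{t2,t6},{t3,t5},{t3,t6},{t5,t6},{t2,t3,t6},{t3,t5,t6}} U2={{t1},{t2},{t4},{t1,t3},{t1,t4},{t1,t5},{t2,t3},{t2,t4},{t2,t6},{t3,t4},{t1,t3,t4},{t2,t3,t6}} U3={{t2},{t3},{t4},{t6},{t1,t3},{t1,t4},{t2,t3},{t2,t4},{t2,t6},{t3,t4},{t3,t5},{t3,t6},{t5,t6},{t1,t3,t4},{t2,t3,t6},{t3,t5,t6}} U4={{t4},{t5},{t1,t4},{t1,t5},{t2,t4},{t3,t4},{t3,t5},{t5,t6},{t1,t3,t4},{t3,t5,t6}} U5={{t4},{t6},{t1,t4},{t2,t4},{t2,t6},{t3,t4},{t3,t6},{t5,t6},{t1,t3,t4},{t2,t3,t6},{t3,t5,t6}}
  U12={{t1,t5},{t2,t6},{t2,t3,t6}} U13={{t6},{t2,t6},{t3,t5},{t3,t6},{t5,t6},{t2,t3,t6},{t3,t5,t6}} U14={{t5},{t1,t5},{t3,t5},{t5,t6},{t3,t5,t6}} U15={{t6},{t2,t6},{t3,t6},{t5,t6},{t2,t3,t6},{t3,t5,t6}} U23={{t2},{t4},{t1,t3},{t1,t4},{t2,t3},{t2,t4},{t2,t6},{t3,t4},{t1,t3,t4},{t2,t3,t6}} U24={{t4},{t1,t4},{t1,t5},{t2,t4},{t3,t4},{t1,t3,t4}} U25={{t4},{t1,t4},{t2,t4},{t2,t6},{t3,t4},{t1,t3,t4},{t2,t3,t6}} U34={{t4},{t1,t4},{t2,t4},{t3,t4},{t3,t5},{t5,t6},{t1,t3,t4},{t3,t5,t6}} U35={{t4},{t6},{t1,t4},{t2,t4},{t2,t6},{t3,t4},{t3,t6},{t5,t6},{t1,t3,t4},{t2,t3,t6},{t3,t5,t6}} U45={{t4},{t1,t4},{t2,t4},{t3,t4},{t5,t6},{t1,t3,t4},{t3,t5,t6}}
  U123={{t2,t6},{t2,t3,t6}} U124={{t1,t5}} U125={{t2,t6},{t2,t3,t6}} U134={{t3,t5},{t5,t6},{t3,t5,t6}} U135={{t6},{t2,t6},{t3,t6},{t5,t6},{t2,t3,t6},{t3,t5,t6}} U145={{t5,t6},{t3,t5,t6}} U234={{t4},{t1,t4},{t2,t4},{t3,t4},{t1,t3,t4}} U235={{t4},{t1,t4},{t2,t4},{t2,t6},{t3,t4},{t1,t3,t4},{t2,t3,t6}} U245={{t4},{t1,t4},{t2,t4},{t3,t4},{t1,t3,t4}} U345={{t4},{t1,t4},{t2,t4},{t3,t4},{t5,t6},{t1,t3,t4},{t3,t5,t6}}
  U1235={{t2,t6},{t2,t3,t6}} U1345={{t5,t6},{t3,t5,t6}} U2345={{t4},{t1,t4},{t2,t4},{t3,t4},{t1,t3,t4}}
C dims 5,10,10,3; δ0: rk 4, SNF 1^4; δ1: rk 6, SNF 1^6; δ2: rk 3, SNF 1^3
Ȟ^0 = (5 − 4) − 0 = 1, so Ȟ^0 ≅ Z
Ȟ^1 = (10 − 6) − 4 = 0, so Ȟ^1 ≅ 0
Ȟ^2 = (10 − 3) − 6 = 1, so Ȟ^2 ≅ Z


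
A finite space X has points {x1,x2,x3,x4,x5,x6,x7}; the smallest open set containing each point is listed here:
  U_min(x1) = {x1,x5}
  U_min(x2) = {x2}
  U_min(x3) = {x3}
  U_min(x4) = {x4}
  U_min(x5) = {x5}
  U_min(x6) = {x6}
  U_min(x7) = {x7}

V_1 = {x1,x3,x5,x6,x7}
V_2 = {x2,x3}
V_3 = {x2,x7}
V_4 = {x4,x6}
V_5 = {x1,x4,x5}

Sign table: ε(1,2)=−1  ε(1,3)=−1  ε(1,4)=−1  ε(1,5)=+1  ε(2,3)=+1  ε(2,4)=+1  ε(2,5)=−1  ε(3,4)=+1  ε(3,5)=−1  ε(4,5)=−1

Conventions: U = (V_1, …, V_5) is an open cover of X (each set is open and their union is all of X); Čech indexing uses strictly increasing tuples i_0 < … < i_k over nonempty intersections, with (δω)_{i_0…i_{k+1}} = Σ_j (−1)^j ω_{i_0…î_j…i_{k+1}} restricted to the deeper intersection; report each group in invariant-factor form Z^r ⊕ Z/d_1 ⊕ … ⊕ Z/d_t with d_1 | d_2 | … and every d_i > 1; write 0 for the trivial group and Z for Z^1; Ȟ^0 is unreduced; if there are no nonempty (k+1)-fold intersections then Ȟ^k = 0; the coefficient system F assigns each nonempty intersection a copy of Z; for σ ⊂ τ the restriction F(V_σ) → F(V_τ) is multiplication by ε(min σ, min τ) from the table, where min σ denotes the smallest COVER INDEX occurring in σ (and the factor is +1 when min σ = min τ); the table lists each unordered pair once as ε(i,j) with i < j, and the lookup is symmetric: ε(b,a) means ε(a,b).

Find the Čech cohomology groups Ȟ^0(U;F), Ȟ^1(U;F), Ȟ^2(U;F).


Ȟ^0 ≅ Z, Ȟ^1 ≅ Z^2, Ȟ^2 ≅ 0

nerve of the cover:
  V12={x3} V13={x7} V14={x6} V15={x1,x5} V23={x2} V45={x4}
C dims 5,6; δ0: rk 4, SNF 1^4
Ȟ^0 = (5 − 4) − 0 = 1, so Ȟ^0 ≅ Z
Ȟ^1 = (6 − 0) − 4 = 2, so Ȟ^1 ≅ Z^2
Ȟ^2 = (0 − 0) − 0 = 0, so Ȟ^2 ≅ 0


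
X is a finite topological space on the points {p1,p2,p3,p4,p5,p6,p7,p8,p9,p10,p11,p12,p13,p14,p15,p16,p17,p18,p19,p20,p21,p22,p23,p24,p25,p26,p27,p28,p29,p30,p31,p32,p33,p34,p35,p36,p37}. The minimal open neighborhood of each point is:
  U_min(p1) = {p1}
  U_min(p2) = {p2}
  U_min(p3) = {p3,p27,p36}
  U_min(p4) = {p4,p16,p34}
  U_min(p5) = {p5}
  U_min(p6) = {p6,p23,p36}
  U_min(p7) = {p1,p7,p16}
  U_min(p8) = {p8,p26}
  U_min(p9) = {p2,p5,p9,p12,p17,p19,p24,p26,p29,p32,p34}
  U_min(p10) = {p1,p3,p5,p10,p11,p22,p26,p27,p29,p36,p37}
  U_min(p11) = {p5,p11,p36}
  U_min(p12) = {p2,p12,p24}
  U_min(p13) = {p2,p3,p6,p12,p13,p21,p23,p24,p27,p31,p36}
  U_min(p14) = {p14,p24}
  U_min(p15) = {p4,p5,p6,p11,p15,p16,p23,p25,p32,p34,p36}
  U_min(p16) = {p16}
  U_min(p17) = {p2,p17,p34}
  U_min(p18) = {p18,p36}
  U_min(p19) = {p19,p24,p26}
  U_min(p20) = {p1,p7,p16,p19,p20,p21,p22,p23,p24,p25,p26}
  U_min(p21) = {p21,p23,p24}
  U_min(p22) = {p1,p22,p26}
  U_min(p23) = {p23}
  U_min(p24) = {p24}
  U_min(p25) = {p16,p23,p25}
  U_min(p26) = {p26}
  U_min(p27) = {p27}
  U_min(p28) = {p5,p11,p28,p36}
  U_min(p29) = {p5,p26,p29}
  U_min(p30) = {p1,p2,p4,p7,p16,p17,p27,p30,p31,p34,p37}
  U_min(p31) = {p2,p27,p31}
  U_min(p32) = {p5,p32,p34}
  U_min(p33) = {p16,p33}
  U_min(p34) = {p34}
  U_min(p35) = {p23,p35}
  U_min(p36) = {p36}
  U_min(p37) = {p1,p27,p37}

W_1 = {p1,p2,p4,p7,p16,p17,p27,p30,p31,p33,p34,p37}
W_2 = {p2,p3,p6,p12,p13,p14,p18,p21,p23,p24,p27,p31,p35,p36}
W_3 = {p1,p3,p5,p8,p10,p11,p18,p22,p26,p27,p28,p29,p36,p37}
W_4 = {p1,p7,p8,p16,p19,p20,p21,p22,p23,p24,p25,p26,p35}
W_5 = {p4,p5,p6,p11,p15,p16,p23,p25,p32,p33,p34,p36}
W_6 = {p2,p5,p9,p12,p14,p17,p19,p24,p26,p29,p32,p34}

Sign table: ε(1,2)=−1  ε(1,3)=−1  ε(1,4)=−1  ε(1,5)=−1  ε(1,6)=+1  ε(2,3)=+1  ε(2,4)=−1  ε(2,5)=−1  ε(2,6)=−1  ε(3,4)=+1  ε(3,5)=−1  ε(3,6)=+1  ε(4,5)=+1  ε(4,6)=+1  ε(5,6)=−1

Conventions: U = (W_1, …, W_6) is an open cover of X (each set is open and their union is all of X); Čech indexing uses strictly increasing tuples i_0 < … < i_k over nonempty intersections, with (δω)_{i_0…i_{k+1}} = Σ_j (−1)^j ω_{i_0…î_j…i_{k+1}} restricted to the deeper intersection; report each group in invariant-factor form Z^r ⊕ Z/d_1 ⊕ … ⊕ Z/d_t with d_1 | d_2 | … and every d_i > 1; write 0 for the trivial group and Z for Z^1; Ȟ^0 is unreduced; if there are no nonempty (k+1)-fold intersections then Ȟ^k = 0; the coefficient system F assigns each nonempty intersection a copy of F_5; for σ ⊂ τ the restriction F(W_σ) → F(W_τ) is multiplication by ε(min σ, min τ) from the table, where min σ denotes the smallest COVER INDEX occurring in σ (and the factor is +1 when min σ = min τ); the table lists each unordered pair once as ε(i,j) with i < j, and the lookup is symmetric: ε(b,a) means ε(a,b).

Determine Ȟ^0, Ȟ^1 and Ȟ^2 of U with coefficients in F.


cover nerve:
  W12={p2,p27,p31} W13={p1,p27,p37} W14={p1,p7,p16} W15={p4,p16,p33,p34} W16={p2,p17,p34} W23={p3,p18,p27,p36} W24={p21,p23,p24,p35} W25={p6,p23,p36} W26={p2,p12,p14,p24} W34={p1,p8,p22,p26} W35={p5,p11,p36} W36={p5,p26,p29} W45={p16,p23,p25} W46={p19,p24,p26} W56={p5,p32,p34}
  W123={p27} W126={p2} W134={p1} W145={p16} W156={p34} W235={p36} W245={p23} W246={p24} W346={p26} W356={p5}
C dims 6,15,10; δ0: rk_F5 6; δ1: rk_F5 9
Ȟ^0: (6−6)−0=0 ⇒ 0
Ȟ^1: (15−9)−6=0 ⇒ 0
Ȟ^2: (10−0)−9=1 ⇒ Z/5

Ȟ^0 ≅ 0, Ȟ^1 ≅ 0 and Ȟ^2 ≅ Z/5


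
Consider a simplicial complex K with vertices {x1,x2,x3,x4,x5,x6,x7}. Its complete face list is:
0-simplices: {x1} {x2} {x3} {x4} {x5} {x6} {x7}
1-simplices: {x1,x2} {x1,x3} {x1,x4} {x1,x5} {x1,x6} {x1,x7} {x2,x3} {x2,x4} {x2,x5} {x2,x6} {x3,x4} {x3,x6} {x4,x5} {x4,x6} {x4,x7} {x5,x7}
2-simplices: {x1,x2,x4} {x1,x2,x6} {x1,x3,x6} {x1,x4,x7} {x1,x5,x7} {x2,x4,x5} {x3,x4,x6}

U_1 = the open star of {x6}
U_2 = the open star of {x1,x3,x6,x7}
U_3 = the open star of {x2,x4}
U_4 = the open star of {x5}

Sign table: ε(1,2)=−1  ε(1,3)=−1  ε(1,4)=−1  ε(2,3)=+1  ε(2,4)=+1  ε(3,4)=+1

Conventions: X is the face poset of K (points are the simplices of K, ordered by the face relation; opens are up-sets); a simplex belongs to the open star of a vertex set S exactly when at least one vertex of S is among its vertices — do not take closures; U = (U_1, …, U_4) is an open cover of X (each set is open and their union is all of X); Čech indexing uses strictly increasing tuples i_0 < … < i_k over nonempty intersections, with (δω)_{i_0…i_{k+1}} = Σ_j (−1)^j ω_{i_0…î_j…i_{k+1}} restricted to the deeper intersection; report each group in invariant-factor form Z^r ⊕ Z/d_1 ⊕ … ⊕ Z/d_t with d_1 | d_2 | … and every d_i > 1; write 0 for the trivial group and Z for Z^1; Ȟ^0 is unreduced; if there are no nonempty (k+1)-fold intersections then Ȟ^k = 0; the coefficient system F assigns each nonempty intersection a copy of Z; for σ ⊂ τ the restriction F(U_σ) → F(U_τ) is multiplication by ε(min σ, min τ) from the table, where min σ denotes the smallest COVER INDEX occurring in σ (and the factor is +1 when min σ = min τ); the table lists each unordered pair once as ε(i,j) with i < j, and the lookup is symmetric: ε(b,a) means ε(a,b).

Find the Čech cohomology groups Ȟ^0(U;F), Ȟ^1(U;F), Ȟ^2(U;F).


cover nerve:
  U1={{x6},{x1,x6},{x2,x6},{x3,x6},{x4,x6},{x1,x2,x6},{x1,x3,x6},{x3,x4,x6}} U2={{x1},{x3},{x6},{x7},{x1,x2},{x1,x3},{x1,x4},{x1,x5},{x1,x6},{x1,x7},{x2,x3},{x2,x6},{x3,x4},{x3,x6},{x4,x6},{x4,x7},{x5,x7},{x1,x2,x4},{x1,x2,x6},{x1,x3,x6},{x1,x4,x7},{x1,x5,x7},{x3,x4,x6}} U3={{x2},{x4},{x1,x2},{x1,x4},{x2,x3},{x2,x4},{x2,x5},{x2,x6},{x3,x4},{x4,x5},{x4,x6},{x4,x7},{x1,x2,x4},{x1,x2,x6},{x1,x4,x7},{x2,x4,x5},{x3,x4,x6}} U4={{x5},{x1,x5},{x2,x5},{x4,x5},{x5,x7},{x1,x5,x7},{x2,x4,x5}}
  U12={{x6},{x1,x6},{x2,x6},{x3,x6},{x4,x6},{x1,x2,x6},{x1,x3,x6},{x3,x4,x6}} U13={{x2,x6},{x4,x6},{x1,x2,x6},{x3,x4,x6}} U23={{x1,x2},{x1,x4},{x2,x3},{x2,x6},{x3,x4},{x4,x6},{x4,x7},{x1,x2,x4},{x1,x2,x6},{x1,x4,x7},{x3,x4,x6}} U24={{x1,x5},{x5,x7},{x1,x5,x7}} U34={{x2,x5},{x4,x5},{x2,x4,x5}}
  U123={{x2,x6},{x4,x6},{x1,x2,x6},{x3,x4,x6}}
C dims 4,5,1; δ0: rk 3, SNF 1^3; δ1: rk 1, SNF 1^1
Ȟ^0: (4−3)−0=1 ⇒ Z
Ȟ^1: (5−1)−3=1 ⇒ Z
Ȟ^2: (1−0)−1=0 ⇒ 0

Ȟ^0(U;F) ≅ Z,  Ȟ^1(U;F) ≅ Z,  Ȟ^2(U;F) ≅ 0


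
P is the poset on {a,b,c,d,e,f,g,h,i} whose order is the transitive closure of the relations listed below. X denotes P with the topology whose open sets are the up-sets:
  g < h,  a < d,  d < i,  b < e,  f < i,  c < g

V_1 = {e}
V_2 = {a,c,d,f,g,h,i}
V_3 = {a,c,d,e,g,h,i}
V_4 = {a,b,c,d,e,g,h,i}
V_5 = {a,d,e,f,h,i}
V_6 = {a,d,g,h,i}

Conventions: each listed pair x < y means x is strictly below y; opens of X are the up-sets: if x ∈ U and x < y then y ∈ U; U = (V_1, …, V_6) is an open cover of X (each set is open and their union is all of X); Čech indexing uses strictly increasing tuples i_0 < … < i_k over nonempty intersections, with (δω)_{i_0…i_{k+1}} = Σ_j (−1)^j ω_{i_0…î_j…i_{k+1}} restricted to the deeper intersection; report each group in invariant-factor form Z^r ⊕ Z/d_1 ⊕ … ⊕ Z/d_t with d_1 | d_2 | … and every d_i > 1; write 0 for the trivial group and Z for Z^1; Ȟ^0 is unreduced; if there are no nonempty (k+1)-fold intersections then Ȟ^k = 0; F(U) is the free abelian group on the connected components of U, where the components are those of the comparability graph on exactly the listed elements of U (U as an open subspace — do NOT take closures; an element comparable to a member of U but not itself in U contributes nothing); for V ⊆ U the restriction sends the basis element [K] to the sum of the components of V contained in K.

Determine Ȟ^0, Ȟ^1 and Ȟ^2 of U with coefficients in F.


Ȟ^0 ≅ Z^3; Ȟ^1 ≅ 0; Ȟ^2 ≅ 0

cover nerve:
  V13={e} V14={e} V15={e} V23={a,c,d,g,h,i} V24={a,c,d,g,h,i} V25={a,d,f,h,i} V26={a,d,g,h,i} V34={a,c,d,e,g,h,i} V35={a,d,e,h,i} V36={a,d,g,h,i} V45={a,d,e,h,i} V46={a,d,g,h,i} V56={a,d,h,i}
  V134={e} V135={e} V145={e} V234={a,c,d,g,h,i} V235={a,d,h,i} V236={a,d,g,h,i} V245={a,d,h,i} V246={a,d,g,h,i} V256={a,d,h,i} V345={a,d,e,h,i} V346={a,d,g,h,i} V356={a,d,h,i} V456={a,d,h,i}
  V1345={e} V2345={a,d,h,i} V2346={a,d,g,h,i} V2356={a,d,h,i} V2456={a,d,h,i} V3456={a,d,h,i}
  V23456={a,d,h,i}
components per intersection:
  V1: {e}
  V2: {a,d,f,i} {c,g,h}
  V3: {a,d,i} {c,g,h} {e}
  V4: {a,d,i} {b,e} {c,g,h}
  V5: {a,d,f,i} {e} {h}
  V6: {a,d,i} {g,h}
  V13: {e}
  V14: {e}
  V15: {e}
  V23: {a,d,i} {c,g,h}
  V24: {a,d,i} {c,g,h}
  V25: {a,d,f,i} {h}
  V26: {a,d,i} {g,h}
  V34: {a,d,i} {c,g,h} {e}
  V35: {a,d,i} {e} {h}
  V36: {a,d,i} {g,h}
  V45: {a,d,i} {e} {h}
  V46: {a,d,i} {g,h}
  V56: {a,d,i} {h}
  V134: {e}
  V135: {e}
  V145: {e}
  V234: {a,d,i} {c,g,h}
  V235: {a,d,i} {h}
  V236: {a,d,i} {g,h}
  V245: {a,d,i} {h}
  V246: {a,d,i} {g,h}
  V256: {a,d,i} {h}
  V345: {a,d,i} {e} {h}
  V346: {a,d,i} {g,h}
  V356: {a,d,i} {h}
  V456: {a,d,i} {h}
  V1345: {e}
  V2345: {a,d,i} {h}
  V2346: {a,d,i} {g,h}
  V2356: {a,d,i} {h}
  V2456: {a,d,i} {h}
  V3456: {a,d,i} {h}
  V23456: {a,d,i} {h}
C dims 14,26,24,11; δ0: rk 11, SNF 1^11; δ1: rk 15, SNF 1^15; δ2: rk 9, SNF 1^9
Ȟ^0: (14−11)−0=3 ⇒ Z^3
Ȟ^1: (26−15)−11=0 ⇒ 0
Ȟ^2: (24−9)−15=0 ⇒ 0


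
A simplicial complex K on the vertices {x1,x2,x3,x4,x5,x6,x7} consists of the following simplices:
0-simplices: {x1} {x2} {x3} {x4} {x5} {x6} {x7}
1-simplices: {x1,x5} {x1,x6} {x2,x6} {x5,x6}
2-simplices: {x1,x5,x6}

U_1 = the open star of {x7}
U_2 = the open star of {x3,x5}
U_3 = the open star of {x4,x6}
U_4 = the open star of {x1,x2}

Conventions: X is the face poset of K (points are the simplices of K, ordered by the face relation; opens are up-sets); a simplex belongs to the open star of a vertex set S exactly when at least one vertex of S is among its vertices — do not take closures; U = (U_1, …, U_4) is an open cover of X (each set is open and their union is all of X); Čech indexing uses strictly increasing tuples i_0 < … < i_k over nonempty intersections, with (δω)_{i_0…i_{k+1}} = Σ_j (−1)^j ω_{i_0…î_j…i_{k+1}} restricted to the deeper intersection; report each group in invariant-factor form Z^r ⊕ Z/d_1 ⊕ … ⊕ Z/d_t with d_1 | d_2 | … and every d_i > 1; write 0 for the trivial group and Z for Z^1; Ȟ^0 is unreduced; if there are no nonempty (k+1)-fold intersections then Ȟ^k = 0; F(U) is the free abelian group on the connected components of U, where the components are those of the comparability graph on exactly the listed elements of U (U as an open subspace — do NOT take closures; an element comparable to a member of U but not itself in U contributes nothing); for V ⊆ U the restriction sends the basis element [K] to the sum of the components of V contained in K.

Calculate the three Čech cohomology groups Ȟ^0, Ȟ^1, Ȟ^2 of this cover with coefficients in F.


Ȟ^0 ≅ Z^4, Ȟ^1 ≅ 0, Ȟ^2 ≅ 0

nerve of the cover:
  U1={{x7}} U2={{x3},{x5},{x1,x5},{x5,x6},{x1,x5,x6}} U3={{x4},{x6},{x1,x6},{x2,x6},{x5,x6},{x1,x5,x6}} U4={{x1},{x2},{x1,x5},{x1,x6},{x2,x6},{x1,x5,x6}}
  U23={{x5,x6},{x1,x5,x6}} U24={{x1,x5},{x1,x5,x6}} U34={{x1,x6},{x2,x6},{x1,x5,x6}}
  U234={{x1,x5,x6}}
components per intersection:
  U1: {{x7}}
  U2: {{x3}} {{x5},{x1,x5},{x5,x6},{x1,x5,x6}}
  U3: {{x4}} {{x6},{x1,x6},{x2,x6},{x5,x6},{x1,x5,x6}}
  U4: {{x1},{x1,x5},{x1,x6},{x1,x5,x6}} {{x2},{x2,x6}}
  U23: {{x5,x6},{x1,x5,x6}}
  U24: {{x1,x5},{x1,x5,x6}}
  U34: {{x1,x6},{x1,x5,x6}} {{x2,x6}}
  U234: {{x1,x5,x6}}
C dims 7,4,1; δ0: rk 3, SNF 1^3; δ1: rk 1, SNF 1^1
Ȟ^0 = (7 − 3) − 0 = 4, so Ȟ^0 ≅ Z^4
Ȟ^1 = (4 − 1) − 3 = 0, so Ȟ^1 ≅ 0
Ȟ^2 = (1 − 0) − 1 = 0, so Ȟ^2 ≅ 0


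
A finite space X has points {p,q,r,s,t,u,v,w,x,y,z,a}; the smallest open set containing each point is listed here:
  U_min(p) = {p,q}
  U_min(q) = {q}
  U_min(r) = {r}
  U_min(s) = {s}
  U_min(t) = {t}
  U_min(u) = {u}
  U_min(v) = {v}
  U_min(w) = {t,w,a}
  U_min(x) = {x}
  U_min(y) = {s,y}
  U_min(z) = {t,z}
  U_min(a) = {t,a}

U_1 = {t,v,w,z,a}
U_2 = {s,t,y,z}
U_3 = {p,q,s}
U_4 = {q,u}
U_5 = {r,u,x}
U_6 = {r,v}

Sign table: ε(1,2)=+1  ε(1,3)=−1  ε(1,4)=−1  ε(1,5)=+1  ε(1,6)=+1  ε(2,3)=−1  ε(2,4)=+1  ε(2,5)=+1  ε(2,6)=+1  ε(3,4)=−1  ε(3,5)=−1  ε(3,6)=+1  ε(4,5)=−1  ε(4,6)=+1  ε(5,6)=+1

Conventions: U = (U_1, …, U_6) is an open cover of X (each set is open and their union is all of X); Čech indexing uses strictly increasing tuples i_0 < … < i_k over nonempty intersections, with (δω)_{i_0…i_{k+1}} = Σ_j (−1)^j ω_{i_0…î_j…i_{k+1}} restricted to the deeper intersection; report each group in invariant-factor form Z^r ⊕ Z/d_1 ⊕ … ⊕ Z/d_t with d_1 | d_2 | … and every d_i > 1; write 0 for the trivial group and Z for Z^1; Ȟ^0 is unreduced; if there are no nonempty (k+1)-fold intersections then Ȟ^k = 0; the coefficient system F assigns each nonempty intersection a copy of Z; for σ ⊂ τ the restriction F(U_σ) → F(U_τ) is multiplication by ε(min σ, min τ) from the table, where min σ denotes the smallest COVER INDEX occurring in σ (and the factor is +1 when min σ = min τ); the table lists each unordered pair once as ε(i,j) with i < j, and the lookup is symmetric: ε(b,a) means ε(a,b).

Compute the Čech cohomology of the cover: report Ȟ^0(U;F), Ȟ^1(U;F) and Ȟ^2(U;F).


Ȟ^0 = 0; Ȟ^1 = Z/2; Ȟ^2 = 0

intersection data:
  U12={t,z} U16={v} U23={s} U34={q} U45={u} U56={r}
C dims 6,6; δ0: rk 6, SNF 1^5·2
Ȟ^0 = (6 − 6) − 0 = 0, so Ȟ^0 ≅ 0
Ȟ^1 = (6 − 0) − 6 = 0 plus torsion [2], so Ȟ^1 ≅ Z/2
Ȟ^2 = (0 − 0) − 0 = 0, so Ȟ^2 ≅ 0


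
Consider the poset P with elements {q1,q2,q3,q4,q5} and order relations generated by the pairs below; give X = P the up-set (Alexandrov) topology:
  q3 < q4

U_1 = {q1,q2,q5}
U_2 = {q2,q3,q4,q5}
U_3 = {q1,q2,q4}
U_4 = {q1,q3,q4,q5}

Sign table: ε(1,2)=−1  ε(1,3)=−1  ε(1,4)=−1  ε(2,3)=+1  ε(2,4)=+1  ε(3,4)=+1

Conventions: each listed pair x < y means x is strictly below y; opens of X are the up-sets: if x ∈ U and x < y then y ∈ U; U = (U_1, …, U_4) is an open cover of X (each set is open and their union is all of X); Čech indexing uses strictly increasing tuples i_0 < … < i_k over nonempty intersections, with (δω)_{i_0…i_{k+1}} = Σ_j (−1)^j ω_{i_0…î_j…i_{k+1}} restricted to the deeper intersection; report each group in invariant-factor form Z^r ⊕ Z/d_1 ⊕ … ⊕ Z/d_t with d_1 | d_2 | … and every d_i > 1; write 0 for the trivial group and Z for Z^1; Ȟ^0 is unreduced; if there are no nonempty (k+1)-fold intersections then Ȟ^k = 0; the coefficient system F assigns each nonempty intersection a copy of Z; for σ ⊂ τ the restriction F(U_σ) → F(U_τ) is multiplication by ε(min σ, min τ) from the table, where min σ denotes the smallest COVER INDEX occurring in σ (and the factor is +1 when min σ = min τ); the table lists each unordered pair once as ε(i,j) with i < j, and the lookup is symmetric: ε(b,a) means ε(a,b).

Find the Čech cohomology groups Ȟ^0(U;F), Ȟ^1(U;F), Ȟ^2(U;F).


nerve of the cover:
  U12={q2,q5} U13={q1,q2} U14={q1,q5} U23={q2,q4} U24={q3,q4,q5} U34={q1,q4}
  U123={q2} U124={q5} U134={q1} U234={q4}
C dims 4,6,4; δ0: rk 3, SNF 1^3; δ1: rk 3, SNF 1^3
Ȟ^0 = (4 − 3) − 0 = 1, so Ȟ^0 ≅ Z
Ȟ^1 = (6 − 3) − 3 = 0, so Ȟ^1 ≅ 0
Ȟ^2 = (4 − 0) − 3 = 1, so Ȟ^2 ≅ Z

Ȟ^0(U;F) ≅ Z, Ȟ^1(U;F) ≅ 0, Ȟ^2(U;F) ≅ Z


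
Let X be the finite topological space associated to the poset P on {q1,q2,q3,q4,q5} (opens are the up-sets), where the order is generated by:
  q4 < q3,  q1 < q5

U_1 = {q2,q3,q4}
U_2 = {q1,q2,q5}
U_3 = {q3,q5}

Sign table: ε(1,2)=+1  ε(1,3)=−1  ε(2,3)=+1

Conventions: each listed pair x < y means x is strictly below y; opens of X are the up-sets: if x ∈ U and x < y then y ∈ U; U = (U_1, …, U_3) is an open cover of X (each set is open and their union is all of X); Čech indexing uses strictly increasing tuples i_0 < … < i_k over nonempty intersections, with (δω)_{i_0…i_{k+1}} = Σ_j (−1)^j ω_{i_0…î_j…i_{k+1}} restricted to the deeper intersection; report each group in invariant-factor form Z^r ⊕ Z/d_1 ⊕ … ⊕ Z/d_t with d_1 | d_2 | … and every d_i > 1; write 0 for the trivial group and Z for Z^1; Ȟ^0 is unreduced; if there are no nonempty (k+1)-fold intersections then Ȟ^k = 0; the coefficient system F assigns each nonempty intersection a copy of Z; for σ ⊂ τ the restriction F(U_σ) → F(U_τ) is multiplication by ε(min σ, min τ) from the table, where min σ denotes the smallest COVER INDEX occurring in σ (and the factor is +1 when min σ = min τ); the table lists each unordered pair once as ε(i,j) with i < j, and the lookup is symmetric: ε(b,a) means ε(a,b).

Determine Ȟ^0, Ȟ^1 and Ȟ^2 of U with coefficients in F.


Ȟ^0 ≅ 0,  Ȟ^1 ≅ Z/2,  Ȟ^2 ≅ 0

intersection data:
  U12={q2} U13={q3} U23={q5}
C dims 3,3; δ0: rk 3, SNF 1^2·2
Ȟ^0 = (3 − 3) − 0 = 0, so Ȟ^0 ≅ 0
Ȟ^1 = (3 − 0) − 3 = 0 plus torsion [2], so Ȟ^1 ≅ Z/2
Ȟ^2 = (0 − 0) − 0 = 0, so Ȟ^2 ≅ 0


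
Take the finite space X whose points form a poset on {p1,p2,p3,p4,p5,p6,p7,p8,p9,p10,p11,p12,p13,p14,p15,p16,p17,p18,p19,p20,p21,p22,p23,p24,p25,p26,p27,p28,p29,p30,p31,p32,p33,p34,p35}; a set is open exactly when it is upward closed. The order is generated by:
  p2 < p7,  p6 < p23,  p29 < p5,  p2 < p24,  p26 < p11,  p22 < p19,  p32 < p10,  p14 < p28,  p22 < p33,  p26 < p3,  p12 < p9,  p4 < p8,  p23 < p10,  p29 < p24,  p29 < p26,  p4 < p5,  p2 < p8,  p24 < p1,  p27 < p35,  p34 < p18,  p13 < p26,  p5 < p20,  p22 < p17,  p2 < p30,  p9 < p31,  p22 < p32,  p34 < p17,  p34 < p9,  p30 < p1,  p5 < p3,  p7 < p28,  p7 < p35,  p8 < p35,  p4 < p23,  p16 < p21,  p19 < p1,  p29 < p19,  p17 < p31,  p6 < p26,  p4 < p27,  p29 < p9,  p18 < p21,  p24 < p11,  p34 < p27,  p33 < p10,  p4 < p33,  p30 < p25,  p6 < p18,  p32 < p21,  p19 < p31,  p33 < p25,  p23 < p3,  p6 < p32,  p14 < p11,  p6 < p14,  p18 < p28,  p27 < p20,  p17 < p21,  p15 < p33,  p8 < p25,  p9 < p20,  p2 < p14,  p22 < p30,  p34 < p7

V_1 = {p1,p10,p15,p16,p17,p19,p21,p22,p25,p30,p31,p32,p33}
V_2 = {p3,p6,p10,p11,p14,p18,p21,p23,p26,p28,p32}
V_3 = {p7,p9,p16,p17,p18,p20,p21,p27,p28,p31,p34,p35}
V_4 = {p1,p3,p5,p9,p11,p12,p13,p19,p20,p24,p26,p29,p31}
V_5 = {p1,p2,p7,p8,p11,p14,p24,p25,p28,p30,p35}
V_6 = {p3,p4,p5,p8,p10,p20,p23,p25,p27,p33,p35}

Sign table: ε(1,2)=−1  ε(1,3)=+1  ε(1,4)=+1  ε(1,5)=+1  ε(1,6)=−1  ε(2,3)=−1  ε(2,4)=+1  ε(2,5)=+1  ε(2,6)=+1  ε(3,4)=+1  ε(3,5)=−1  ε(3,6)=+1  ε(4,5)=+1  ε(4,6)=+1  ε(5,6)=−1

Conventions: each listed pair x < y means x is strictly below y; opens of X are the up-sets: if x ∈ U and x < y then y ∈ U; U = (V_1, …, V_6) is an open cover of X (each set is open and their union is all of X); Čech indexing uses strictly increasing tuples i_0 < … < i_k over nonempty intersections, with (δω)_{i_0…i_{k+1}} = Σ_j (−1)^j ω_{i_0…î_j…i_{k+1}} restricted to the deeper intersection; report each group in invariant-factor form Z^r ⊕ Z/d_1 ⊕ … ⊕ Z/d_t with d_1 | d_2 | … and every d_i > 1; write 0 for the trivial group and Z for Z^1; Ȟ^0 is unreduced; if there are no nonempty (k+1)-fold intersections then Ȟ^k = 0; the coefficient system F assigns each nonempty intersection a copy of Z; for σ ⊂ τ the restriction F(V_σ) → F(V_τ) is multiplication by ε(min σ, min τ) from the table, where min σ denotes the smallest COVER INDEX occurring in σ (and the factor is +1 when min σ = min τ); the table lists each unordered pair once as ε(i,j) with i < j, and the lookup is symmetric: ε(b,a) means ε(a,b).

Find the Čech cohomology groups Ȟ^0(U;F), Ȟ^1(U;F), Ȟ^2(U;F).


nonempty intersections:
  V12={p10,p21,p32} V13={p16,p17,p21,p31} V14={p1,p19,p31} V15={p1,p25,p30} V16={p10,p25,p33} V23={p18,p21,p28} V24={p3,p11,p26} V25={p11,p14,p28} V26={p3,p10,p23} V34={p9,p20,p31} V35={p7,p28,p35} V36={p20,p27,p35} V45={p1,p11,p24} V46={p3,p5,p20} V56={p8,p25,p35}
  V123={p21} V126={p10} V134={p31} V145={p1} V156={p25} V235={p28} V245={p11} V246={p3} V346={p20} V356={p35}
C dims 6,15,10; δ0: rk 6, SNF 1^5·2; δ1: rk 9, SNF 1^9
Ȟ^0: (6−6)−0=0 ⇒ 0
Ȟ^1: (15−9)−6=0 plus torsion [2] ⇒ Z/2
Ȟ^2: (10−0)−9=1 ⇒ Z

Ȟ^0 ≅ 0; Ȟ^1 ≅ Z/2; Ȟ^2 ≅ Z


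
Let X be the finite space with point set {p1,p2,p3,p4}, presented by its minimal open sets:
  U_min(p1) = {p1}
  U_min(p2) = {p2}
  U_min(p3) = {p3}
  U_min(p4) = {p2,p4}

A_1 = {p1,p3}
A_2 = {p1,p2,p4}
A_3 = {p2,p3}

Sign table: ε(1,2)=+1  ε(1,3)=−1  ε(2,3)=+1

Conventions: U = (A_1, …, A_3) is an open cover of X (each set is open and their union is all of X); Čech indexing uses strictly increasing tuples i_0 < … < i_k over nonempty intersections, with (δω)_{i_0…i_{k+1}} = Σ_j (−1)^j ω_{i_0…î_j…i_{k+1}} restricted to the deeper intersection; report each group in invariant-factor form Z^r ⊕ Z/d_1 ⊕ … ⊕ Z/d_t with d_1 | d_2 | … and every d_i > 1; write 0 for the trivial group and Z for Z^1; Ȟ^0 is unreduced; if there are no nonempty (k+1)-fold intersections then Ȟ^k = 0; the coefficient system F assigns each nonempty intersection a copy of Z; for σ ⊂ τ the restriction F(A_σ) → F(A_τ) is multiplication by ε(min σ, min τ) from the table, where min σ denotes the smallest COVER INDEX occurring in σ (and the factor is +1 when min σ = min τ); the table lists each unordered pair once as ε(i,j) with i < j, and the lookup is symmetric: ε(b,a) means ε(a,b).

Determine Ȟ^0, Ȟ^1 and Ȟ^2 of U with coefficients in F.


nonempty intersections:
  A12={p1} A13={p3} A23={p2}
C dims 3,3; δ0: rk 3, SNF 1^2·2
Ȟ^0: (3−3)−0=0 ⇒ 0
Ȟ^1: (3−0)−3=0 plus torsion [2] ⇒ Z/2
Ȟ^2: (0−0)−0=0 ⇒ 0

Ȟ^0(U;F) ≅ 0, Ȟ^1(U;F) ≅ Z/2 and Ȟ^2(U;F) ≅ 0


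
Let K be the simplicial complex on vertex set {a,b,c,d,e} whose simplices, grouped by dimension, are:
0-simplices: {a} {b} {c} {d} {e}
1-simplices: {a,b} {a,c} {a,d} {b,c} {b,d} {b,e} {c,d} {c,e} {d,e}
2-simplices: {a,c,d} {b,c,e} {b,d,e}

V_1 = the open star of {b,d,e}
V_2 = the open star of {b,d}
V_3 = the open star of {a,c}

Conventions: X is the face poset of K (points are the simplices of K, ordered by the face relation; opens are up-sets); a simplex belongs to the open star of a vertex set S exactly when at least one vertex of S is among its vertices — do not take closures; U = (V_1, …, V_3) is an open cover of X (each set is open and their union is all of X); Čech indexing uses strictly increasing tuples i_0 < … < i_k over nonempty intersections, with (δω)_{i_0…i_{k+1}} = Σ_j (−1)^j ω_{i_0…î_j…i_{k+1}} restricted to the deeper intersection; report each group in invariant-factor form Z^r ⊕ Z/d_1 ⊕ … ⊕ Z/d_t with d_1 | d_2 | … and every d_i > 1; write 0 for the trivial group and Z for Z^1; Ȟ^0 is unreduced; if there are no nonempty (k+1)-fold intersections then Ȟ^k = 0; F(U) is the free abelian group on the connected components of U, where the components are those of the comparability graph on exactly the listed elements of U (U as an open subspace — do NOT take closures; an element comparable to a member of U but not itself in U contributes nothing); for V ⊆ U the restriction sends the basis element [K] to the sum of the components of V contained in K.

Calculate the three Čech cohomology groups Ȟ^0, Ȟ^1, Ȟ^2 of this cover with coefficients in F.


Ȟ^0 ≅ Z,  Ȟ^1 ≅ Z^2,  Ȟ^2 ≅ 0

nonempty overlaps:
  V1={{b},{d},{e},{a,b},{a,d},{b,c},{b,d},{b,e},{c,d},{c,e},{d,e},{a,c,d},{b,c,e},{b,d,e}} V2={{b},{d},{a,b},{a,d},{b,c},{b,d},{b,e},{c,d},{d,e},{a,c,d},{b,c,e},{b,d,e}} V3={{a},{c},{a,b},{a,c},{a,d},{b,c},{c,d},{c,e},{a,c,d},{b,c,e}}
  V12={{b},{d},{a,b},{a,d},{b,c},{b,d},{b,e},{c,d},{d,e},{a,c,d},{b,c,e},{b,d,e}} V13={{a,b},{a,d},{b,c},{c,d},{c,e},{a,c,d},{b,c,e}} V23={{a,b},{a,d},{b,c},{c,d},{a,c,d},{b,c,e}}
  V123={{a,b},{a,d},{b,c},{c,d},{a,c,d},{b,c,e}}
components per intersection:
  V1: {{b},{d},{e},{a,b},{a,d},{b,c},{b,d},{b,e},{c,d},{c,e},{d,e},{a,c,d},{b,c,e},{b,d,e}}
  V2: {{b},{d},{a,b},{a,d},{b,c},{b,d},{b,e},{c,d},{d,e},{a,c,d},{b,c,e},{b,d,e}}
  V3: {{a},{c},{a,b},{a,c},{a,d},{b,c},{c,d},{c,e},{a,c,d},{b,c,e}}
  V12: {{b},{d},{a,b},{a,d},{b,c},{b,d},{b,e},{c,d},{d,e},{a,c,d},{b,c,e},{b,d,e}}
  V13: {{a,b}} {{a,d},{c,d},{a,c,d}} {{b,c},{c,e},{b,c,e}}
  V23: {{a,b}} {{a,d},{c,d},{a,c,d}} {{b,c},{b,c,e}}
  V123: {{a,b}} {{a,d},{c,d},{a,c,d}} {{b,c},{b,c,e}}
C dims 3,7,3; δ0: rk 2, SNF 1^2; δ1: rk 3, SNF 1^3
degree 0: 3−2−0 = 1 → Ȟ^0 ≅ Z
degree 1: 7−3−2 = 2 → Ȟ^1 ≅ Z^2
degree 2: 3−0−3 = 0 → Ȟ^2 ≅ 0


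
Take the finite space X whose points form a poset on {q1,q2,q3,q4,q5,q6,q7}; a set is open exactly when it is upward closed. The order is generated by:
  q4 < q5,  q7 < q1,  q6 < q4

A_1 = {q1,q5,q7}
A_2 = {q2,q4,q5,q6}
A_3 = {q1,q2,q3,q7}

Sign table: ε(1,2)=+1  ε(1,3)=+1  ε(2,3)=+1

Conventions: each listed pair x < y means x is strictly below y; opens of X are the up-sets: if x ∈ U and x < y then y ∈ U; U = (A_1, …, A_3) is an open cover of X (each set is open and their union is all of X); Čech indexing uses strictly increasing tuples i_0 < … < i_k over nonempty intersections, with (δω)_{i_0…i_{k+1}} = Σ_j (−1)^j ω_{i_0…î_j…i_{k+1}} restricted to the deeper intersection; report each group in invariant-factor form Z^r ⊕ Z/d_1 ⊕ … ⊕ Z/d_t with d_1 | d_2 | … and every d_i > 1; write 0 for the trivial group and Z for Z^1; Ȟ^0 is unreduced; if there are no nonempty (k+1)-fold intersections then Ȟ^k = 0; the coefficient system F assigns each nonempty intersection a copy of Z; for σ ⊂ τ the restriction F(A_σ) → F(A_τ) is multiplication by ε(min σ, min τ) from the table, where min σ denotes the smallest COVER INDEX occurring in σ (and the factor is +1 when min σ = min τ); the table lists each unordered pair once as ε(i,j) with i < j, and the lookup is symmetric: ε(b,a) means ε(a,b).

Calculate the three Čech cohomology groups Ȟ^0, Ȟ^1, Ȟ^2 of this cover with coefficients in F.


Ȟ^0 ≅ Z, Ȟ^1 ≅ Z, Ȟ^2 ≅ 0

cover nerve:
  A12={q5} A13={q1,q7} A23={q2}
C dims 3,3; δ0: rk 2, SNF 1^2
Ȟ^0: (3−2)−0=1 ⇒ Z
Ȟ^1: (3−0)−2=1 ⇒ Z
Ȟ^2: (0−0)−0=0 ⇒ 0


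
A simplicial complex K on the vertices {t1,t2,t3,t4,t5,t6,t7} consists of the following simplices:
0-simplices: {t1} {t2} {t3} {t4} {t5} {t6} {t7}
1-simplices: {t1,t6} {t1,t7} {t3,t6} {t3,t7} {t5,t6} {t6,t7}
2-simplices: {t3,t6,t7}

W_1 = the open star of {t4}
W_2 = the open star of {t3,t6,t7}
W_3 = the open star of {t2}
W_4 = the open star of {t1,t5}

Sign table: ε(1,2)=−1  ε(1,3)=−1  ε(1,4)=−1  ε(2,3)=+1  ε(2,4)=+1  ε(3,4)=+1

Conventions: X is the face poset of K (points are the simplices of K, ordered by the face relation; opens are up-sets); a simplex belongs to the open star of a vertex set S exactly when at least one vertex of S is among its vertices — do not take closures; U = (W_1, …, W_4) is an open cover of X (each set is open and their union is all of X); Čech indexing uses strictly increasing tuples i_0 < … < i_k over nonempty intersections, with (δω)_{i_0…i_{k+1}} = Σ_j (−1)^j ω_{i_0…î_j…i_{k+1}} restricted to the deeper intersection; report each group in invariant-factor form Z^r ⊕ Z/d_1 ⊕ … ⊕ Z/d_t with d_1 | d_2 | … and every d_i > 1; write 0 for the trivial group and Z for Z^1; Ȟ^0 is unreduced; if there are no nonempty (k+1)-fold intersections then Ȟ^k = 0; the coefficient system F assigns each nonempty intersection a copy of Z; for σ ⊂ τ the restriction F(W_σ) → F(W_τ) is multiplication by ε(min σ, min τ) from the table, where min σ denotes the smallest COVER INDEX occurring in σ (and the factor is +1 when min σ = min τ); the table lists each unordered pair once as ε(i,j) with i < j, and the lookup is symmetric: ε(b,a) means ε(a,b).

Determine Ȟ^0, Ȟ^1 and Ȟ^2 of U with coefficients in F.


nonempty overlaps:
  W1={{t4}} W2={{t3},{t6},{t7},{t1,t6},{t1,t7},{t3,t6},{t3,t7},{t5,t6},{t6,t7},{t3,t6,t7}} W3={{t2}} W4={{t1},{t5},{t1,t6},{t1,t7},{t5,t6}}
  W24={{t1,t6},{t1,t7},{t5,t6}}
C dims 4,1; δ0: rk 1, SNF 1^1
degree 0: 4−1−0 = 3 → Ȟ^0 ≅ Z^3
degree 1: 1−0−1 = 0 → Ȟ^1 ≅ 0
degree 2: 0−0−0 = 0 → Ȟ^2 ≅ 0

Ȟ^0 = Z^3; Ȟ^1 = 0; Ȟ^2 = 0
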